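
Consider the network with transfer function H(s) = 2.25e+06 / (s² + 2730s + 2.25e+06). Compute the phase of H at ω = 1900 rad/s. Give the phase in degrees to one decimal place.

-104.7°

∠[(j1900)² + 2730(j1900) + 2.25e+06] = ∠[-1.36e+06 + j5.187e+06] = 104.69°
∠H(j1900) = −104.69° = -104.69°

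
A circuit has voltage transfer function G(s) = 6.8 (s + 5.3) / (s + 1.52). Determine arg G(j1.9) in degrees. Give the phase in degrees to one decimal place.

-31.6 deg

∠(j1.9 + 5.3) = arctan(1.9/5.3) = 19.72°
∠(j1.9 + 1.52) = arctan(1.9/1.52) = 51.34°
∠G(j1.9) = 19.72° − 51.34° = -31.62°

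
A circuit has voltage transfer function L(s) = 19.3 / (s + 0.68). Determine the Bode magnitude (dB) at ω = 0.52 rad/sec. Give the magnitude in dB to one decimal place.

|j0.52 + 0.68| = √(0.52² + 0.68²) = 0.856
|L(j0.52)| = 19.3 / 0.856 = 22.546
20 log₁₀(22.546) = 27.06 dB

27.1 dB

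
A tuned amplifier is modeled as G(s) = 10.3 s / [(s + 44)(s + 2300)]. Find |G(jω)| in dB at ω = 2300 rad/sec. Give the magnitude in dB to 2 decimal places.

|j2300| = 2300
|j2300 + 44| = √(2300² + 44²) = 2300
|j2300 + 2300| = √(2300² + 2300²) = 3253
|G(j2300)| = 10.3 × 2300 / (2300 × 3253) = 0.003166
20 log₁₀(0.003166) = -49.990 dB

-49.99 dB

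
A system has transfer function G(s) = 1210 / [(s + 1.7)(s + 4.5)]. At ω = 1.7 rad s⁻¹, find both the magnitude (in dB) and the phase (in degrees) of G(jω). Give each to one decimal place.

|j1.7 + 1.7| = √(1.7² + 1.7²) = 2.404
|j1.7 + 4.5| = √(1.7² + 4.5²) = 4.81
|G(j1.7)| = 1210 / (2.404 × 4.81) = 104.63
20 log₁₀(104.63) = 40.39 dB
∠(j1.7 + 1.7) = arctan(1.7/1.7) = 45.00°
∠(j1.7 + 4.5) = arctan(1.7/4.5) = 20.70°
∠G(j1.7) = − (45.00° + 20.70°) = -65.70°

|G| = 40.4 dB, ∠G = -65.7°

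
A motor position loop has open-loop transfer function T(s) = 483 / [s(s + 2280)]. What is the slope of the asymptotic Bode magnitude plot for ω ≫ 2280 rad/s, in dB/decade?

-40 dB/decade

With 0 zeros and 2 poles, the high-frequency asymptotic slope is 20 × (0 − 2) = -40 dB/decade.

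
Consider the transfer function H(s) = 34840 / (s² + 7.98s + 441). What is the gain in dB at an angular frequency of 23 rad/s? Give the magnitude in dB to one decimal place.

44.7 dB

|(j23)² + 7.98(j23) + 441| = |-88 + j183.54| = 203.5
|H(j23)| = 34840 / 203.5 = 171.17
20 log₁₀(171.17) = 44.67 dB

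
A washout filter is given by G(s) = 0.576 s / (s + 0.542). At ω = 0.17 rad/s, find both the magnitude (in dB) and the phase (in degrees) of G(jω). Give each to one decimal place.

|G| = -15.3 dB, ∠G = 72.6°

|j0.17| = 0.17
|j0.17 + 0.542| = √(0.17² + 0.542²) = 0.568
|G(j0.17)| = 0.576 × 0.17 / 0.568 = 0.17238
20 log₁₀(0.17238) = -15.27 dB
∠(j0.17) = 90.00°
∠(j0.17 + 0.542) = arctan(0.17/0.542) = 17.41°
∠G(j0.17) = 90.00° − 17.41° = 72.59°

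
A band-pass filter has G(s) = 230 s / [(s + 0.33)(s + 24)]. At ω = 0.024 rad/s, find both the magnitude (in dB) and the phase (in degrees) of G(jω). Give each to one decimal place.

|G| = -3.2 dB, ∠G = 85.8°

|j0.024| = 0.024
|j0.024 + 0.33| = √(0.024² + 0.33²) = 0.3309
|j0.024 + 24| = √(0.024² + 24²) = 24
|G(j0.024)| = 230 × 0.024 / (0.3309 × 24) = 0.69513
20 log₁₀(0.69513) = -3.16 dB
∠(j0.024) = 90.00°
∠(j0.024 + 0.33) = arctan(0.024/0.33) = 4.16°
∠(j0.024 + 24) = arctan(0.024/24) = 0.06°
∠G(j0.024) = 90.00° − (4.16° + 0.06°) = 85.78°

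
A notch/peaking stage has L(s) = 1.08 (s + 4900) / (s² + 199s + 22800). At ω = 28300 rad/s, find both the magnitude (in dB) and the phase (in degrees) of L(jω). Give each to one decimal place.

|L| = -88.2 dB, ∠L = -99.4 deg

|j28300 + 4900| = √(28300² + 4900²) = 2.872e+04
|(j28300)² + 199(j28300) + 22800| = |-8.0087e+08 + j5.6317e+06| = 8.009e+08
|L(j28300)| = 1.08 × 2.872e+04 / 8.009e+08 = 3.8731e-05
20 log₁₀(3.8731e-05) = -88.24 dB
∠(j28300 + 4900) = arctan(28300/4900) = 80.18°
∠[(j28300)² + 199(j28300) + 22800] = ∠[-8.0087e+08 + j5.6317e+06] = 179.60°
∠L(j28300) = 80.18° − 179.60° = -99.42°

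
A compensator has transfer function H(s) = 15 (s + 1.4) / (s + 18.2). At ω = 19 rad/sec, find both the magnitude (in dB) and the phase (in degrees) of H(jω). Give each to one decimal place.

|H| = 20.7 dB, ∠H = 39.6°

|j19 + 1.4| = √(19² + 1.4²) = 19.05
|j19 + 18.2| = √(19² + 18.2²) = 26.31
|H(j19)| = 15 × 19.05 / 26.31 = 10.862
20 log₁₀(10.862) = 20.72 dB
∠(j19 + 1.4) = arctan(19/1.4) = 85.79°
∠(j19 + 18.2) = arctan(19/18.2) = 46.23°
∠H(j19) = 85.79° − 46.23° = 39.55°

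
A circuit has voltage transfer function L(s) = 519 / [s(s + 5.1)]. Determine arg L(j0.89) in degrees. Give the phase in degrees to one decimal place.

-99.9°

∠(j0.89 + 5.1) = arctan(0.89/5.1) = 9.90°
∠(j0.89) = 90.00°
∠L(j0.89) = − (9.90° + 90.00°) = -99.90°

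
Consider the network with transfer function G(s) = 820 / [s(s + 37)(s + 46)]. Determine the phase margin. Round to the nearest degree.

89°

Gain crossover: |G(jω)| = 1 at ω ≈ 0.482 rad/sec.
∠G(j0.482) = −90° − arctan(0.482/37) − arctan(0.482/46) ≈ -91.35°
PM = 180° + (-91.35°) = 88.65°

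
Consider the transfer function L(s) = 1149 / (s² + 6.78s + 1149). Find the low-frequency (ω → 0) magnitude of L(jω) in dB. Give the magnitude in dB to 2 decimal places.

0.00 dB

L(0) = 1149 / 1149 = 1
20 log₁₀(1) = 0.000 dB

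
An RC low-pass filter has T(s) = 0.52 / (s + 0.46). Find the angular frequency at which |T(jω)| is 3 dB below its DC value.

0.46 rad s⁻¹

For a single-pole low-pass, the −3 dB point is at the pole: ω = 0.46 rad s⁻¹.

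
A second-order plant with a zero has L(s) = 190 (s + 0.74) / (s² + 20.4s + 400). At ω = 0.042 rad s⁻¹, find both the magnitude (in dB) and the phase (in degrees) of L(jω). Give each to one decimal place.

|j0.042 + 0.74| = √(0.042² + 0.74²) = 0.7412
|(j0.042)² + 20.4(j0.042) + 400| = |400 + j0.8568| = 400
|L(j0.042)| = 190 × 0.7412 / 400 = 0.35207
20 log₁₀(0.35207) = -9.07 dB
∠(j0.042 + 0.74) = arctan(0.042/0.74) = 3.25°
∠[(j0.042)² + 20.4(j0.042) + 400] = ∠[400 + j0.8568] = 0.12°
∠L(j0.042) = 3.25° − 0.12° = 3.13°

|L| = -9.1 dB, ∠L = 3.1°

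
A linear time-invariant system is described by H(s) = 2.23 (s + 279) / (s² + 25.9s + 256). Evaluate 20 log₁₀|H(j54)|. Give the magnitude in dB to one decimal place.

-13.5 dB

|j54 + 279| = √(54² + 279²) = 284.2
|(j54)² + 25.9(j54) + 256| = |-2660 + j1398.6| = 3005
|H(j54)| = 2.23 × 284.2 / 3005 = 0.21087
20 log₁₀(0.21087) = -13.52 dB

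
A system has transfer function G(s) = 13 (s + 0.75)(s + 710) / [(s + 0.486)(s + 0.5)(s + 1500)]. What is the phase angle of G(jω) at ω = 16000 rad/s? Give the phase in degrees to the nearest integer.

-87°

∠(j16000 + 0.75) = arctan(16000/0.75) = 90.00°
∠(j16000 + 710) = arctan(16000/710) = 87.46°
∠(j16000 + 0.486) = arctan(16000/0.486) = 90.00°
∠(j16000 + 0.5) = arctan(16000/0.5) = 90.00°
∠(j16000 + 1500) = arctan(16000/1500) = 84.64°
∠G(j16000) = 90.00° + 87.46° − (90.00° + 90.00° + 84.64°) = -87.18°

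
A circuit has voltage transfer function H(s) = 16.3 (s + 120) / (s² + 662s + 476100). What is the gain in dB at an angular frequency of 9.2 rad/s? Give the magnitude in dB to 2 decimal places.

-47.70 dB

|j9.2 + 120| = √(9.2² + 120²) = 120.4
|(j9.2)² + 662(j9.2) + 476100| = |4.7602e+05 + j6090.4| = 4.761e+05
|H(j9.2)| = 16.3 × 120.4 / 4.761e+05 = 0.0041208
20 log₁₀(0.0041208) = -47.700 dB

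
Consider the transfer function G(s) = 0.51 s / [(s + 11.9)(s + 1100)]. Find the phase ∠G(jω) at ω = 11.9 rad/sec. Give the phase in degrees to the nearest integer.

44 deg

∠(j11.9) = 90.00°
∠(j11.9 + 11.9) = arctan(11.9/11.9) = 45.00°
∠(j11.9 + 1100) = arctan(11.9/1100) = 0.62°
∠G(j11.9) = 90.00° − (45.00° + 0.62°) = 44.38°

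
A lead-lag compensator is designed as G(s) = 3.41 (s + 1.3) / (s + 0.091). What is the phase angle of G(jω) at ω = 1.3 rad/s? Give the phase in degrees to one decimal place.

∠(j1.3 + 1.3) = arctan(1.3/1.3) = 45.00°
∠(j1.3 + 0.091) = arctan(1.3/0.091) = 86.00°
∠G(j1.3) = 45.00° − 86.00° = -41.00°

-41.0 deg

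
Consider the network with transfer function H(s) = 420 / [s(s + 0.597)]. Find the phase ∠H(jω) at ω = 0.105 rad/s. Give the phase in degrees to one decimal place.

-100.0°

∠(j0.105 + 0.597) = arctan(0.105/0.597) = 9.98°
∠(j0.105) = 90.00°
∠H(j0.105) = − (9.98° + 90.00°) = -99.98°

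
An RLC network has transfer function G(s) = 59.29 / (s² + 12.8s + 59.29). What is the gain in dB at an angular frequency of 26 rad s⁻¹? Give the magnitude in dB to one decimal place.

|(j26)² + 12.8(j26) + 59.29| = |-616.71 + j332.8| = 700.8
|G(j26)| = 59.29 / 700.8 = 0.084606
20 log₁₀(0.084606) = -21.45 dB

-21.5 dB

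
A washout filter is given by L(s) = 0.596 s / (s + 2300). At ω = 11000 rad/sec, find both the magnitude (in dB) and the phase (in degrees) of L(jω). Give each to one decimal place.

|j11000| = 1.1e+04
|j11000 + 2300| = √(11000² + 2300²) = 1.124e+04
|L(j11000)| = 0.596 × 1.1e+04 / 1.124e+04 = 0.58338
20 log₁₀(0.58338) = -4.68 dB
∠(j11000) = 90.00°
∠(j11000 + 2300) = arctan(11000/2300) = 78.19°
∠L(j11000) = 90.00° − 78.19° = 11.81°

|L| = -4.7 dB, ∠L = 11.8°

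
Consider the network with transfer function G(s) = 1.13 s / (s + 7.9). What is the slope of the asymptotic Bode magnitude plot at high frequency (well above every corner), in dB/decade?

0 dB/decade

With 1 zero and 1 pole, the high-frequency asymptotic slope is 20 × (1 − 1) = 0 dB/decade.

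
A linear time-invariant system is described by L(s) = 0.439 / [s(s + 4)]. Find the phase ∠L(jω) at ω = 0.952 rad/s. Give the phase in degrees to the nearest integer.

-103 deg

∠(j0.952 + 4) = arctan(0.952/4) = 13.39°
∠(j0.952) = 90.00°
∠L(j0.952) = − (13.39° + 90.00°) = -103.39°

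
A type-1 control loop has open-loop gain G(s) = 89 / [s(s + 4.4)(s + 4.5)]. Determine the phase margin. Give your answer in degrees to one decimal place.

Gain crossover: |G(jω)| = 1 at ω ≈ 3.05 rad/s.
∠G(j3.05) = −90° − arctan(3.05/4.4) − arctan(3.05/4.5) ≈ -158.94°
PM = 180° + (-158.94°) = 21.06°

21.1°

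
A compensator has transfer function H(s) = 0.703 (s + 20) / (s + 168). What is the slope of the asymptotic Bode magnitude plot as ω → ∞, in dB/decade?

With 1 zero and 1 pole, the high-frequency asymptotic slope is 20 × (1 − 1) = 0 dB/decade.

0 dB/decade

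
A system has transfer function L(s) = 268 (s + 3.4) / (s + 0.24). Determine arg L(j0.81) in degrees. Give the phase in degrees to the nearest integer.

-60 deg

∠(j0.81 + 3.4) = arctan(0.81/3.4) = 13.40°
∠(j0.81 + 0.24) = arctan(0.81/0.24) = 73.50°
∠L(j0.81) = 13.40° − 73.50° = -60.10°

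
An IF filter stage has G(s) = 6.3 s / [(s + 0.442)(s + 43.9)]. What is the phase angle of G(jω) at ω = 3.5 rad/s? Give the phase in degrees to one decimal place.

2.6°

∠(j3.5) = 90.00°
∠(j3.5 + 0.442) = arctan(3.5/0.442) = 82.80°
∠(j3.5 + 43.9) = arctan(3.5/43.9) = 4.56°
∠G(j3.5) = 90.00° − (82.80° + 4.56°) = 2.64°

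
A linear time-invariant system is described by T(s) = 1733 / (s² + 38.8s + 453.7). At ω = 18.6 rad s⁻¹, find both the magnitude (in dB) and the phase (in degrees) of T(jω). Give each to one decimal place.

|(j18.6)² + 38.8(j18.6) + 453.7| = |107.74 + j721.68| = 729.7
|T(j18.6)| = 1733 / 729.7 = 2.375
20 log₁₀(2.375) = 7.51 dB
∠[(j18.6)² + 38.8(j18.6) + 453.7] = ∠[107.74 + j721.68] = 81.51°
∠T(j18.6) = −81.51° = -81.51°

|T| = 7.5 dB, ∠T = -81.5°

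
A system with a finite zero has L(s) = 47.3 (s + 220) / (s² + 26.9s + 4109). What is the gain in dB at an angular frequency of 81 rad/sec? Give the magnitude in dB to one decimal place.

10.6 dB

|j81 + 220| = √(81² + 220²) = 234.4
|(j81)² + 26.9(j81) + 4109| = |-2452 + j2178.9| = 3280
|L(j81)| = 47.3 × 234.4 / 3280 = 3.3805
20 log₁₀(3.3805) = 10.58 dB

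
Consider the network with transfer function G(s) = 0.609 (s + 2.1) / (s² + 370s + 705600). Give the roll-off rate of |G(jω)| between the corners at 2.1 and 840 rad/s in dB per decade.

In this band the factors already past their corner are: zero at 2.1; net slope = 20 dB/decade.

20 dB/decade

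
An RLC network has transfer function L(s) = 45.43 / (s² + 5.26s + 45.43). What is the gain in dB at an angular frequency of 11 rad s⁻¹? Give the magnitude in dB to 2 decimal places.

|(j11)² + 5.26(j11) + 45.43| = |-75.57 + j57.86| = 95.18
|L(j11)| = 45.43 / 95.18 = 0.47732
20 log₁₀(0.47732) = -6.424 dB

-6.42 dB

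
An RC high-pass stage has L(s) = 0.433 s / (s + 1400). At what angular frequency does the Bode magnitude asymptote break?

1400 rad/s

The single real pole at s = −1400 gives a corner at ω = 1400 rad/s.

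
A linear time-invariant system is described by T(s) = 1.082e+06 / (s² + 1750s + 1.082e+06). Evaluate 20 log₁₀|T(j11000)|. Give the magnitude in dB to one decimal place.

-41.0 dB

|(j11000)² + 1750(j11000) + 1.082e+06| = |-1.1992e+08 + j1.925e+07| = 1.215e+08
|T(j11000)| = 1.082e+06 / 1.215e+08 = 0.0089088
20 log₁₀(0.0089088) = -41.00 dB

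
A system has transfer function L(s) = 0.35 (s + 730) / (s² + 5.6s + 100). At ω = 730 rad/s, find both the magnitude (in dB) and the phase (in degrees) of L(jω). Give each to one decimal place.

|j730 + 730| = √(730² + 730²) = 1032
|(j730)² + 5.6(j730) + 100| = |-5.328e+05 + j4088| = 5.328e+05
|L(j730)| = 0.35 × 1032 / 5.328e+05 = 0.00067815
20 log₁₀(0.00067815) = -63.37 dB
∠(j730 + 730) = arctan(730/730) = 45.00°
∠[(j730)² + 5.6(j730) + 100] = ∠[-5.328e+05 + j4088] = 179.56°
∠L(j730) = 45.00° − 179.56° = -134.56°

|L| = -63.4 dB, ∠L = -134.6°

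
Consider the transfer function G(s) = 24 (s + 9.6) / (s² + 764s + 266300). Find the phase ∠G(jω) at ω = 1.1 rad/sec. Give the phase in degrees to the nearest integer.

6°

∠(j1.1 + 9.6) = arctan(1.1/9.6) = 6.54°
∠[(j1.1)² + 764(j1.1) + 266300] = ∠[2.663e+05 + j840.4] = 0.18°
∠G(j1.1) = 6.54° − 0.18° = 6.36°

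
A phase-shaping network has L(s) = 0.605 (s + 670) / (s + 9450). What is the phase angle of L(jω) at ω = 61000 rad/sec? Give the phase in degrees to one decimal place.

8.2°

∠(j61000 + 670) = arctan(61000/670) = 89.37°
∠(j61000 + 9450) = arctan(61000/9450) = 81.19°
∠L(j61000) = 89.37° − 81.19° = 8.18°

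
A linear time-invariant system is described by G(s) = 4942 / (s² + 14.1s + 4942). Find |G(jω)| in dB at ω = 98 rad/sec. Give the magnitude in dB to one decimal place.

0.1 dB

|(j98)² + 14.1(j98) + 4942| = |-4662 + j1381.8| = 4862
|G(j98)| = 4942 / 4862 = 1.0164
20 log₁₀(1.0164) = 0.14 dB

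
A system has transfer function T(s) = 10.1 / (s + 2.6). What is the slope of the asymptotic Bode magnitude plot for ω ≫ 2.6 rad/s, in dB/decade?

With 0 zeros and 1 pole, the high-frequency asymptotic slope is 20 × (0 − 1) = -20 dB/decade.

-20 dB/decade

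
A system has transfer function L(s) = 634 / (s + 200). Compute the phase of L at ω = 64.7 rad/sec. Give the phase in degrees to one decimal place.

-17.9°

∠(j64.7 + 200) = arctan(64.7/200) = 17.93°
∠L(j64.7) = −17.93° = -17.93°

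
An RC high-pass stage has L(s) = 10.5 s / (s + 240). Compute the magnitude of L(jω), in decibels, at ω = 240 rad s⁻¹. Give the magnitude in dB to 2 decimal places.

|j240| = 240
|j240 + 240| = √(240² + 240²) = 339.4
|L(j240)| = 10.5 × 240 / 339.4 = 7.4246
20 log₁₀(7.4246) = 17.413 dB

17.41 dB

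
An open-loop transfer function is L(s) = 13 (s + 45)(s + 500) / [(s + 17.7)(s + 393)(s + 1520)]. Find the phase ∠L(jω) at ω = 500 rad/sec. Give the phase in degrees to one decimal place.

-28.2°

∠(j500 + 45) = arctan(500/45) = 84.86°
∠(j500 + 500) = arctan(500/500) = 45.00°
∠(j500 + 17.7) = arctan(500/17.7) = 87.97°
∠(j500 + 393) = arctan(500/393) = 51.83°
∠(j500 + 1520) = arctan(500/1520) = 18.21°
∠L(j500) = 84.86° + 45.00° − (87.97° + 51.83° + 18.21°) = -28.16°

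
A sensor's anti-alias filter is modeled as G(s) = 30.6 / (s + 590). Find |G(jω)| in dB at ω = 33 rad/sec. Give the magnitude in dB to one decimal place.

-25.7 dB

|j33 + 590| = √(33² + 590²) = 590.9
|G(j33)| = 30.6 / 590.9 = 0.051783
20 log₁₀(0.051783) = -25.72 dB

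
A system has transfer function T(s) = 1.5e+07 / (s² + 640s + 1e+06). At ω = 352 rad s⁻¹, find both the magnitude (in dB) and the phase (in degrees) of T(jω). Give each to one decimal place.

|T| = 24.4 dB, ∠T = -14.4°

|(j352)² + 640(j352) + 1e+06| = |8.761e+05 + j2.2528e+05| = 9.046e+05
|T(j352)| = 1.5e+07 / 9.046e+05 = 16.582
20 log₁₀(16.582) = 24.39 dB
∠[(j352)² + 640(j352) + 1e+06] = ∠[8.761e+05 + j2.2528e+05] = 14.42°
∠T(j352) = −14.42° = -14.42°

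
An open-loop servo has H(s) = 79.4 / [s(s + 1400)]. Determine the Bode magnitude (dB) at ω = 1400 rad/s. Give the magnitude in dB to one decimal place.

|j1400 + 1400| = √(1400² + 1400²) = 1980
|j1400| = 1400
|H(j1400)| = 79.4 / (1980 × 1400) = 2.8645e-05
20 log₁₀(2.8645e-05) = -90.86 dB

-90.9 dB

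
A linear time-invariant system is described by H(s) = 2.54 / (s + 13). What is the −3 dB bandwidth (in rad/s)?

13 rad/s

For a single-pole low-pass, the −3 dB point is at the pole: ω = 13 rad/s.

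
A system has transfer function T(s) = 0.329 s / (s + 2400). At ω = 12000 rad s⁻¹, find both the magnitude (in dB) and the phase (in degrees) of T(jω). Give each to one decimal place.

|j12000| = 1.2e+04
|j12000 + 2400| = √(12000² + 2400²) = 1.224e+04
|T(j12000)| = 0.329 × 1.2e+04 / 1.224e+04 = 0.32261
20 log₁₀(0.32261) = -9.83 dB
∠(j12000) = 90.00°
∠(j12000 + 2400) = arctan(12000/2400) = 78.69°
∠T(j12000) = 90.00° − 78.69° = 11.31°

|T| = -9.8 dB, ∠T = 11.3°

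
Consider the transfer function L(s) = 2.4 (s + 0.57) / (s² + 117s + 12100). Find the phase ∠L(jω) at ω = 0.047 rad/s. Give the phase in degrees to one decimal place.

4.7°

∠(j0.047 + 0.57) = arctan(0.047/0.57) = 4.71°
∠[(j0.047)² + 117(j0.047) + 12100] = ∠[12100 + j5.499] = 0.03°
∠L(j0.047) = 4.71° − 0.03° = 4.69°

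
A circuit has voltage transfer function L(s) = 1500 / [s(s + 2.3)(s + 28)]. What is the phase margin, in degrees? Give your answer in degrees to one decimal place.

4.0°

Gain crossover: |L(jω)| = 1 at ω ≈ 7.03 rad s⁻¹.
∠L(j7.03) = −90° − arctan(7.03/2.3) − arctan(7.03/28) ≈ -175.97°
PM = 180° + (-175.97°) = 4.03°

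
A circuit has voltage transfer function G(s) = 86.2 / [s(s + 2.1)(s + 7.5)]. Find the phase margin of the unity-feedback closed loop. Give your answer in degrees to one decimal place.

13.9°

Gain crossover: |G(jω)| = 1 at ω ≈ 2.95 rad/sec.
∠G(j2.95) = −90° − arctan(2.95/2.1) − arctan(2.95/7.5) ≈ -166.06°
PM = 180° + (-166.06°) = 13.94°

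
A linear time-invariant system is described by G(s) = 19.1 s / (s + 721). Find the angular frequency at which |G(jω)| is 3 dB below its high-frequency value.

For a single-pole high-pass, the −3 dB point is at the pole: ω = 721 rad/s.

721 rad/s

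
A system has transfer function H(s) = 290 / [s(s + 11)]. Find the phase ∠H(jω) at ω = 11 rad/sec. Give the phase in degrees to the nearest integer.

∠(j11 + 11) = arctan(11/11) = 45.00°
∠(j11) = 90.00°
∠H(j11) = − (45.00° + 90.00°) = -135.00°

-135°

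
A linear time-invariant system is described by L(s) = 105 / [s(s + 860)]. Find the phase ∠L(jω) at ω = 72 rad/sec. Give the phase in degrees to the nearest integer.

∠(j72 + 860) = arctan(72/860) = 4.79°
∠(j72) = 90.00°
∠L(j72) = − (4.79° + 90.00°) = -94.79°

-95 deg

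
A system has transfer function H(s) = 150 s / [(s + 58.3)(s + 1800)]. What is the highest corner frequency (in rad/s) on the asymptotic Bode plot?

1800 rad/s

Break frequencies occur at each pole and zero magnitude: 58.3 rad/s, 1800 rad/s.
The highest is 1800 rad/s.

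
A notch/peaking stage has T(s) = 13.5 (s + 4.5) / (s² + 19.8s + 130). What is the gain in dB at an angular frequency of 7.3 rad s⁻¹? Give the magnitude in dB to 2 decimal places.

-3.01 dB

|j7.3 + 4.5| = √(7.3² + 4.5²) = 8.576
|(j7.3)² + 19.8(j7.3) + 130| = |76.71 + j144.54| = 163.6
|T(j7.3)| = 13.5 × 8.576 / 163.6 = 0.70749
20 log₁₀(0.70749) = -3.006 dB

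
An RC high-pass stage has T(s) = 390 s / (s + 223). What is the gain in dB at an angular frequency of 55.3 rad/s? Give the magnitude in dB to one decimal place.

|j55.3| = 55.3
|j55.3 + 223| = √(55.3² + 223²) = 229.8
|T(j55.3)| = 390 × 55.3 / 229.8 = 93.87
20 log₁₀(93.87) = 39.45 dB

39.5 dB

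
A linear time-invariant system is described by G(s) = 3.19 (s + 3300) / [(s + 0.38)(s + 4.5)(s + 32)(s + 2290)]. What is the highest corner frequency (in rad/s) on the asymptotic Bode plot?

3300 rad/s

Break frequencies occur at each pole and zero magnitude: 0.38 rad/s, 4.5 rad/s, 32 rad/s, 2290 rad/s, 3300 rad/s.
The highest is 3300 rad/s.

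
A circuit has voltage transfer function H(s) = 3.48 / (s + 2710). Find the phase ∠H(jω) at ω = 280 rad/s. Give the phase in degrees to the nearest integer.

∠(j280 + 2710) = arctan(280/2710) = 5.90°
∠H(j280) = −5.90° = -5.90°

-6°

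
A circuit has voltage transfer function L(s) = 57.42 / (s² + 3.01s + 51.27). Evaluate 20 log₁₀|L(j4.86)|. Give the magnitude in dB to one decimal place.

|(j4.86)² + 3.01(j4.86) + 51.27| = |27.65 + j14.629| = 31.28
|L(j4.86)| = 57.42 / 31.28 = 1.8356
20 log₁₀(1.8356) = 5.28 dB

5.3 dB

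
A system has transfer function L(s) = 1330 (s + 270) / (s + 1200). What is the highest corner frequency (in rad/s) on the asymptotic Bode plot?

1200 rad/s

Break frequencies occur at each pole and zero magnitude: 270 rad/s, 1200 rad/s.
The highest is 1200 rad/s.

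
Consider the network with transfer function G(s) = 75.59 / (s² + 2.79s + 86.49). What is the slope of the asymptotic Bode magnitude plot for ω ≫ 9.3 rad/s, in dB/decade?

With 0 zeros and 2 poles, the high-frequency asymptotic slope is 20 × (0 − 2) = -40 dB/decade.

-40 dB/decade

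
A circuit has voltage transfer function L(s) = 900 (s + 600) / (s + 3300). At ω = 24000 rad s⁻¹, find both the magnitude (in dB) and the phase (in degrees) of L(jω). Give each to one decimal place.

|j24000 + 600| = √(24000² + 600²) = 2.401e+04
|j24000 + 3300| = √(24000² + 3300²) = 2.423e+04
|L(j24000)| = 900 × 2.401e+04 / 2.423e+04 = 891.89
20 log₁₀(891.89) = 59.01 dB
∠(j24000 + 600) = arctan(24000/600) = 88.57°
∠(j24000 + 3300) = arctan(24000/3300) = 82.17°
∠L(j24000) = 88.57° − 82.17° = 6.40°

|L| = 59.0 dB, ∠L = 6.4°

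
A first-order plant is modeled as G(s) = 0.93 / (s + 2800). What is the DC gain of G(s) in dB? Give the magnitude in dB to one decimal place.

G(0) = 0.93 / 2800 = 0.00033214
20 log₁₀(0.00033214) = -69.57 dB

-69.6 dB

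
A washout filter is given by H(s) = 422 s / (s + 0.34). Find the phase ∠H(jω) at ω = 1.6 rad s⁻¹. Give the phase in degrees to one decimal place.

∠(j1.6) = 90.00°
∠(j1.6 + 0.34) = arctan(1.6/0.34) = 78.00°
∠H(j1.6) = 90.00° − 78.00° = 12.00°

12.0°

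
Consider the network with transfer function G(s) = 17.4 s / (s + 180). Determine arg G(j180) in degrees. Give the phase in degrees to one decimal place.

45.0°

∠(j180) = 90.00°
∠(j180 + 180) = arctan(180/180) = 45.00°
∠G(j180) = 90.00° − 45.00° = 45.00°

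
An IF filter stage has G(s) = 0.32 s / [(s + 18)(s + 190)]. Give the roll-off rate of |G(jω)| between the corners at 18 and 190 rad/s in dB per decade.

0 dB/decade

In this band the factors already past their corner are: 1 differentiator zero, pole at 18; net slope = 0 dB/decade.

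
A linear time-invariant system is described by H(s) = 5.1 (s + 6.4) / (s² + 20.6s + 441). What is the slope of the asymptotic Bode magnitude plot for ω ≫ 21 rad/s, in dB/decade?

With 1 zero and 2 poles, the high-frequency asymptotic slope is 20 × (1 − 2) = -20 dB/decade.

-20 dB/decade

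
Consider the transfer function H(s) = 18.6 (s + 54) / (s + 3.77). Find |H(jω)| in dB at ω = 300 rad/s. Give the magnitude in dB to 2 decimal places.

|j300 + 54| = √(300² + 54²) = 304.8
|j300 + 3.77| = √(300² + 3.77²) = 300
|H(j300)| = 18.6 × 304.8 / 300 = 18.897
20 log₁₀(18.897) = 25.528 dB

25.53 dB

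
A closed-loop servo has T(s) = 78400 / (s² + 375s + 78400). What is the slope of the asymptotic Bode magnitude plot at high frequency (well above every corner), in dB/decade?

-40 dB/decade

With 0 zeros and 2 poles, the high-frequency asymptotic slope is 20 × (0 − 2) = -40 dB/decade.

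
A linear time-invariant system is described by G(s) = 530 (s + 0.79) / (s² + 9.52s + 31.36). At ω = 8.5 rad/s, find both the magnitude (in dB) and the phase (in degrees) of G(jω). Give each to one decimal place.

|G| = 34.0 dB, ∠G = -32.1°

|j8.5 + 0.79| = √(8.5² + 0.79²) = 8.537
|(j8.5)² + 9.52(j8.5) + 31.36| = |-40.89 + j80.92| = 90.66
|G(j8.5)| = 530 × 8.537 / 90.66 = 49.903
20 log₁₀(49.903) = 33.96 dB
∠(j8.5 + 0.79) = arctan(8.5/0.79) = 84.69°
∠[(j8.5)² + 9.52(j8.5) + 31.36] = ∠[-40.89 + j80.92] = 116.81°
∠G(j8.5) = 84.69° − 116.81° = -32.12°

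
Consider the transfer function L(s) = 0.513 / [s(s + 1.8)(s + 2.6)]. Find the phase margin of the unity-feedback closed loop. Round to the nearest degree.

Gain crossover: |L(jω)| = 1 at ω ≈ 0.109 rad/s.
∠L(j0.109) = −90° − arctan(0.109/1.8) − arctan(0.109/2.6) ≈ -95.88°
PM = 180° + (-95.88°) = 84.12°

84 deg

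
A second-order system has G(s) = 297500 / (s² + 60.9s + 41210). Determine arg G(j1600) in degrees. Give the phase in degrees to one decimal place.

∠[(j1600)² + 60.9(j1600) + 41210] = ∠[-2.5188e+06 + j97440] = 177.78°
∠G(j1600) = −177.78° = -177.78°

-177.8°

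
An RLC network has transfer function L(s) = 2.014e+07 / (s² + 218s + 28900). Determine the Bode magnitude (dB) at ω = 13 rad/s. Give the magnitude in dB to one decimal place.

|(j13)² + 218(j13) + 28900| = |28731 + j2834| = 2.887e+04
|L(j13)| = 2.014e+07 / 2.887e+04 = 697.6
20 log₁₀(697.6) = 56.87 dB

56.9 dB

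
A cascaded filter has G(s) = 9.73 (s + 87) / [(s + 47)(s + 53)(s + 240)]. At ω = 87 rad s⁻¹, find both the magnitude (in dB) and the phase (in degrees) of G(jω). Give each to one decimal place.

|j87 + 87| = √(87² + 87²) = 123
|j87 + 47| = √(87² + 47²) = 98.88
|j87 + 53| = √(87² + 53²) = 101.9
|j87 + 240| = √(87² + 240²) = 255.3
|G(j87)| = 9.73 × 123 / (98.88 × 101.9 × 255.3) = 0.00046553
20 log₁₀(0.00046553) = -66.64 dB
∠(j87 + 87) = arctan(87/87) = 45.00°
∠(j87 + 47) = arctan(87/47) = 61.62°
∠(j87 + 53) = arctan(87/53) = 58.65°
∠(j87 + 240) = arctan(87/240) = 19.93°
∠G(j87) = 45.00° − (61.62° + 58.65° + 19.93°) = -95.20°

|G| = -66.6 dB, ∠G = -95.2°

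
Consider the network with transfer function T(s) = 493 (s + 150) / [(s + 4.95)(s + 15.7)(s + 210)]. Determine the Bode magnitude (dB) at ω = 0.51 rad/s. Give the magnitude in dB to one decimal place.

13.1 dB

|j0.51 + 150| = √(0.51² + 150²) = 150
|j0.51 + 4.95| = √(0.51² + 4.95²) = 4.976
|j0.51 + 15.7| = √(0.51² + 15.7²) = 15.71
|j0.51 + 210| = √(0.51² + 210²) = 210
|T(j0.51)| = 493 × 150 / (4.976 × 15.71 × 210) = 4.505
20 log₁₀(4.505) = 13.07 dB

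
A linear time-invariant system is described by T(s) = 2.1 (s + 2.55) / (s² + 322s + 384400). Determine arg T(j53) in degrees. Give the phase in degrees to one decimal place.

84.7°

∠(j53 + 2.55) = arctan(53/2.55) = 87.25°
∠[(j53)² + 322(j53) + 384400] = ∠[3.8159e+05 + j17066] = 2.56°
∠T(j53) = 87.25° − 2.56° = 84.68°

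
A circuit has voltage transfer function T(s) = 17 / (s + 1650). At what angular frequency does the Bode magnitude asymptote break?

1650 rad/sec

The single real pole at s = −1650 gives a corner at ω = 1650 rad/sec.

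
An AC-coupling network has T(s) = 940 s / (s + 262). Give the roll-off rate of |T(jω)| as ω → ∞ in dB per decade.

With 1 zero and 1 pole, the high-frequency asymptotic slope is 20 × (1 − 1) = 0 dB/decade.

0 dB/decade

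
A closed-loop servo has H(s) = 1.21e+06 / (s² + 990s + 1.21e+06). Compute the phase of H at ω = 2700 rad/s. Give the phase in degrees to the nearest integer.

∠[(j2700)² + 990(j2700) + 1.21e+06] = ∠[-6.08e+06 + j2.673e+06] = 156.27°
∠H(j2700) = −156.27° = -156.27°

-156°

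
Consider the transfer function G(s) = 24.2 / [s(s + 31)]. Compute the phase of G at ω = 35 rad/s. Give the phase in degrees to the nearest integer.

∠(j35 + 31) = arctan(35/31) = 48.47°
∠(j35) = 90.00°
∠G(j35) = − (48.47° + 90.00°) = -138.47°

-138 deg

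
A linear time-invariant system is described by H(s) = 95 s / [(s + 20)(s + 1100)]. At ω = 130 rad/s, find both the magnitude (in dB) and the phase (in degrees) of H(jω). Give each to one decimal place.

|H| = -21.4 dB, ∠H = 2.0°

|j130| = 130
|j130 + 20| = √(130² + 20²) = 131.5
|j130 + 1100| = √(130² + 1100²) = 1108
|H(j130)| = 95 × 130 / (131.5 × 1108) = 0.084769
20 log₁₀(0.084769) = -21.44 dB
∠(j130) = 90.00°
∠(j130 + 20) = arctan(130/20) = 81.25°
∠(j130 + 1100) = arctan(130/1100) = 6.74°
∠H(j130) = 90.00° − (81.25° + 6.74°) = 2.01°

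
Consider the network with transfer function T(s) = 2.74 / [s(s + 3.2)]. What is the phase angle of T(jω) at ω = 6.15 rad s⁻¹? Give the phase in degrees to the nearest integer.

-153°

∠(j6.15 + 3.2) = arctan(6.15/3.2) = 62.51°
∠(j6.15) = 90.00°
∠T(j6.15) = − (62.51° + 90.00°) = -152.51°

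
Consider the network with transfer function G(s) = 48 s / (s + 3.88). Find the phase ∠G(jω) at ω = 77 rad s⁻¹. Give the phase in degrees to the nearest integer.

∠(j77) = 90.00°
∠(j77 + 3.88) = arctan(77/3.88) = 87.12°
∠G(j77) = 90.00° − 87.12° = 2.88°

3 deg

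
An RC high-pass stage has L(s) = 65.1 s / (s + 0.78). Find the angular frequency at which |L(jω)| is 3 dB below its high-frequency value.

For a single-pole high-pass, the −3 dB point is at the pole: ω = 0.78 rad/sec.

0.78 rad/sec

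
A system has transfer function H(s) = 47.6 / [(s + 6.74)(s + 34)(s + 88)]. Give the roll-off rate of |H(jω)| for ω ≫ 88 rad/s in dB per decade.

With 0 zeros and 3 poles, the high-frequency asymptotic slope is 20 × (0 − 3) = -60 dB/decade.

-60 dB/decade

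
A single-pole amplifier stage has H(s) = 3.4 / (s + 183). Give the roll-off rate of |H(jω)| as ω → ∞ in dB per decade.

-20 dB/decade

With 0 zeros and 1 pole, the high-frequency asymptotic slope is 20 × (0 − 1) = -20 dB/decade.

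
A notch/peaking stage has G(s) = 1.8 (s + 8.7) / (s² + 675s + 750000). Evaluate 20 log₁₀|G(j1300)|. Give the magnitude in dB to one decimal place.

-54.8 dB

|j1300 + 8.7| = √(1300² + 8.7²) = 1300
|(j1300)² + 675(j1300) + 750000| = |-9.4e+05 + j8.775e+05| = 1.286e+06
|G(j1300)| = 1.8 × 1300 / 1.286e+06 = 0.0018197
20 log₁₀(0.0018197) = -54.80 dB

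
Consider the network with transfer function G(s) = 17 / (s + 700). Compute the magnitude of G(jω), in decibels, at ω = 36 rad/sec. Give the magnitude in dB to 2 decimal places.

-32.30 dB

|j36 + 700| = √(36² + 700²) = 700.9
|G(j36)| = 17 / 700.9 = 0.024254
20 log₁₀(0.024254) = -32.304 dB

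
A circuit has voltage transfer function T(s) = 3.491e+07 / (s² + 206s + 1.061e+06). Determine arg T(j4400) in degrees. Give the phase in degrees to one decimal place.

-177.2°

∠[(j4400)² + 206(j4400) + 1.061e+06] = ∠[-1.8299e+07 + j9.064e+05] = 177.16°
∠T(j4400) = −177.16° = -177.16°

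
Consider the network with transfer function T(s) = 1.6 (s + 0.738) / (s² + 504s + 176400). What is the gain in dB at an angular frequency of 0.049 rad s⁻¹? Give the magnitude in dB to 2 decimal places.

|j0.049 + 0.738| = √(0.049² + 0.738²) = 0.7396
|(j0.049)² + 504(j0.049) + 176400| = |1.764e+05 + j24.696| = 1.764e+05
|T(j0.049)| = 1.6 × 0.7396 / 1.764e+05 = 6.7086e-06
20 log₁₀(6.7086e-06) = -103.467 dB

-103.47 dB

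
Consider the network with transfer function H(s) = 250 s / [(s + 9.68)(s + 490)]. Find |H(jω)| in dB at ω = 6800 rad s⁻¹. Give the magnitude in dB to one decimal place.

|j6800| = 6800
|j6800 + 9.68| = √(6800² + 9.68²) = 6800
|j6800 + 490| = √(6800² + 490²) = 6818
|H(j6800)| = 250 × 6800 / (6800 × 6818) = 0.03667
20 log₁₀(0.03667) = -28.71 dB

-28.7 dB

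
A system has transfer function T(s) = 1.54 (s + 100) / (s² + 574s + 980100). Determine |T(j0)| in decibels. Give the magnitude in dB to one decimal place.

T(0) = 1.54 × 100 / 980100 = 0.00015713
20 log₁₀(0.00015713) = -76.07 dB

-76.1 dB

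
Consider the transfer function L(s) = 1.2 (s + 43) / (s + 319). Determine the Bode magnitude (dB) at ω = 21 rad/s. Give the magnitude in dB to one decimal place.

-14.9 dB

|j21 + 43| = √(21² + 43²) = 47.85
|j21 + 319| = √(21² + 319²) = 319.7
|L(j21)| = 1.2 × 47.85 / 319.7 = 0.17963
20 log₁₀(0.17963) = -14.91 dB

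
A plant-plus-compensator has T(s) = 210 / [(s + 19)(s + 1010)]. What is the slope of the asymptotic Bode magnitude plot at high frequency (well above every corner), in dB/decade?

-40 dB/decade

With 0 zeros and 2 poles, the high-frequency asymptotic slope is 20 × (0 − 2) = -40 dB/decade.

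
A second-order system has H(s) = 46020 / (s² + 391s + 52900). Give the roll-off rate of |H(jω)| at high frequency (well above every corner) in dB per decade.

-40 dB/decade

With 0 zeros and 2 poles, the high-frequency asymptotic slope is 20 × (0 − 2) = -40 dB/decade.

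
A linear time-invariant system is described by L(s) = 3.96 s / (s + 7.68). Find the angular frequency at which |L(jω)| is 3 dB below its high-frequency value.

7.68 rad/sec

For a single-pole high-pass, the −3 dB point is at the pole: ω = 7.68 rad/sec.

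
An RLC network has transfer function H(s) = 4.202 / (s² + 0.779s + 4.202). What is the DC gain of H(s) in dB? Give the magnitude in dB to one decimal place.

0.0 dB

H(0) = 4.202 / 4.202 = 1
20 log₁₀(1) = 0.00 dB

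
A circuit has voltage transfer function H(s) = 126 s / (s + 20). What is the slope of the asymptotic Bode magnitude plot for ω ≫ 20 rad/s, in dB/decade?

0 dB/decade

With 1 zero and 1 pole, the high-frequency asymptotic slope is 20 × (1 − 1) = 0 dB/decade.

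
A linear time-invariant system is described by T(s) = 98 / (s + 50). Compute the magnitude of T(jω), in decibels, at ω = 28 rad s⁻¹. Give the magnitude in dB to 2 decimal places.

4.66 dB

|j28 + 50| = √(28² + 50²) = 57.31
|T(j28)| = 98 / 57.31 = 1.7101
20 log₁₀(1.7101) = 4.660 dB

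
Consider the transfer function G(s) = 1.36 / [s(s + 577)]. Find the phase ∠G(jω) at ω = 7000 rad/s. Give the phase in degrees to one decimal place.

-175.3°

∠(j7000 + 577) = arctan(7000/577) = 85.29°
∠(j7000) = 90.00°
∠G(j7000) = − (85.29° + 90.00°) = -175.29°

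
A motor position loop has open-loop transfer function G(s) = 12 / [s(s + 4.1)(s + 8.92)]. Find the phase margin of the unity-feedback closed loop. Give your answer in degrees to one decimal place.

83.3 deg

Gain crossover: |G(jω)| = 1 at ω ≈ 0.327 rad/sec.
∠G(j0.327) = −90° − arctan(0.327/4.1) − arctan(0.327/8.92) ≈ -96.66°
PM = 180° + (-96.66°) = 83.34°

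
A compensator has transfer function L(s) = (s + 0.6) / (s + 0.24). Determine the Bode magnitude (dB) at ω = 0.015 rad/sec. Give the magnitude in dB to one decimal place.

|j0.015 + 0.6| = √(0.015² + 0.6²) = 0.6002
|j0.015 + 0.24| = √(0.015² + 0.24²) = 0.2405
|L(j0.015)| = 1 × 0.6002 / 0.2405 = 2.4959
20 log₁₀(2.4959) = 7.94 dB

7.9 dB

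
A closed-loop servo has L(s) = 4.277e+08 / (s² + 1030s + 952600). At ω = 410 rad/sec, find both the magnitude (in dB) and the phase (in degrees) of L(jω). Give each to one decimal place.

|(j410)² + 1030(j410) + 952600| = |7.845e+05 + j4.223e+05| = 8.909e+05
|L(j410)| = 4.277e+08 / 8.909e+05 = 480.05
20 log₁₀(480.05) = 53.63 dB
∠[(j410)² + 1030(j410) + 952600] = ∠[7.845e+05 + j4.223e+05] = 28.29°
∠L(j410) = −28.29° = -28.29°

|L| = 53.6 dB, ∠L = -28.3°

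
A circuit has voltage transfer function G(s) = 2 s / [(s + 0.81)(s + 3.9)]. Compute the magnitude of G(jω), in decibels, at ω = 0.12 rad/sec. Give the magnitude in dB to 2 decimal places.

|j0.12| = 0.12
|j0.12 + 0.81| = √(0.12² + 0.81²) = 0.8188
|j0.12 + 3.9| = √(0.12² + 3.9²) = 3.902
|G(j0.12)| = 2 × 0.12 / (0.8188 × 3.902) = 0.075118
20 log₁₀(0.075118) = -22.485 dB

-22.49 dB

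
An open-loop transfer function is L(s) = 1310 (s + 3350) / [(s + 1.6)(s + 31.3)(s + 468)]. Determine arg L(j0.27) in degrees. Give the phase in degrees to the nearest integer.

∠(j0.27 + 3350) = arctan(0.27/3350) = 0.00°
∠(j0.27 + 1.6) = arctan(0.27/1.6) = 9.58°
∠(j0.27 + 31.3) = arctan(0.27/31.3) = 0.49°
∠(j0.27 + 468) = arctan(0.27/468) = 0.03°
∠L(j0.27) = 0.00° − (9.58° + 0.49° + 0.03°) = -10.10°

-10°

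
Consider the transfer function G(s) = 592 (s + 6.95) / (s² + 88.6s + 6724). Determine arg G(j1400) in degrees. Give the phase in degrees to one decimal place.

∠(j1400 + 6.95) = arctan(1400/6.95) = 89.72°
∠[(j1400)² + 88.6(j1400) + 6724] = ∠[-1.9533e+06 + j1.2404e+05] = 176.37°
∠G(j1400) = 89.72° − 176.37° = -86.65°

-86.7°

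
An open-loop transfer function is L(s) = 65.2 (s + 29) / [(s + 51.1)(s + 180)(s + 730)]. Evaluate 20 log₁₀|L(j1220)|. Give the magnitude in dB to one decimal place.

|j1220 + 29| = √(1220² + 29²) = 1220
|j1220 + 51.1| = √(1220² + 51.1²) = 1221
|j1220 + 180| = √(1220² + 180²) = 1233
|j1220 + 730| = √(1220² + 730²) = 1422
|L(j1220)| = 65.2 × 1220 / (1221 × 1233 × 1422) = 3.7165e-05
20 log₁₀(3.7165e-05) = -88.60 dB

-88.6 dB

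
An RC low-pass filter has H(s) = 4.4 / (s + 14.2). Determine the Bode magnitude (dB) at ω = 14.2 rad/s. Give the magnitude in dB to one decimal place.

-13.2 dB

|j14.2 + 14.2| = √(14.2² + 14.2²) = 20.08
|H(j14.2)| = 4.4 / 20.08 = 0.2191
20 log₁₀(0.2191) = -13.19 dB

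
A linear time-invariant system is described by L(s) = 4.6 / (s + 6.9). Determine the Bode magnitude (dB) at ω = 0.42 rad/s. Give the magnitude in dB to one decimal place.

|j0.42 + 6.9| = √(0.42² + 6.9²) = 6.913
|L(j0.42)| = 4.6 / 6.913 = 0.66544
20 log₁₀(0.66544) = -3.54 dB

-3.5 dB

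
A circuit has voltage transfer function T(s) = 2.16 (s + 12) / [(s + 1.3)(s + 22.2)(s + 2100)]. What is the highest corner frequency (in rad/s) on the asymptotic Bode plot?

2100 rad/s

Break frequencies occur at each pole and zero magnitude: 1.3 rad/s, 12 rad/s, 22.2 rad/s, 2100 rad/s.
The highest is 2100 rad/s.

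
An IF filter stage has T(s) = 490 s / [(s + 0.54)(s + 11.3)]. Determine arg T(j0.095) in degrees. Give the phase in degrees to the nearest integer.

∠(j0.095) = 90.00°
∠(j0.095 + 0.54) = arctan(0.095/0.54) = 9.98°
∠(j0.095 + 11.3) = arctan(0.095/11.3) = 0.48°
∠T(j0.095) = 90.00° − (9.98° + 0.48°) = 79.54°

80 deg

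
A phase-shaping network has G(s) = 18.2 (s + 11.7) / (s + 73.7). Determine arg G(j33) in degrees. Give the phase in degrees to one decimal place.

46.4°

∠(j33 + 11.7) = arctan(33/11.7) = 70.48°
∠(j33 + 73.7) = arctan(33/73.7) = 24.12°
∠G(j33) = 70.48° − 24.12° = 46.36°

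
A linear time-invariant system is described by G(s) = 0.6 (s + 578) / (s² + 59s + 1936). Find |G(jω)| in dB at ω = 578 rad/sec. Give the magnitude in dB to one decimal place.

-56.7 dB

|j578 + 578| = √(578² + 578²) = 817.4
|(j578)² + 59(j578) + 1936| = |-3.3215e+05 + j34102| = 3.339e+05
|G(j578)| = 0.6 × 817.4 / 3.339e+05 = 0.0014689
20 log₁₀(0.0014689) = -56.66 dB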